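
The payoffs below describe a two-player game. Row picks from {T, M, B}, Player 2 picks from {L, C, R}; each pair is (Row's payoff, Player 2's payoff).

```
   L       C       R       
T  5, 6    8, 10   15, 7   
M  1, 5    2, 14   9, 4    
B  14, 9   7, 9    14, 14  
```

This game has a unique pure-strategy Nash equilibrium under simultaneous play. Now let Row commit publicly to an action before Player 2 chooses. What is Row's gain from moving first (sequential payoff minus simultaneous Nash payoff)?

Solve by backward induction (Row leads).
- T → Player 2 plays C (best of 6, 10, 7); Row gets 8.
- M → Player 2 plays C (best of 5, 14, 4); Row gets 2.
- B → Player 2 plays R (best of 9, 9, 14); Row gets 14.
Row's induced payoffs are 8, 2, 14, so Row commits to B. Subgame-perfect outcome: (B, R) with payoffs (14, 14).
Now find the simultaneous Nash equilibrium.
Row's best replies: L→B; C→T; R→T.
Player 2's best replies: T→C; M→C; B→R.
Only (T, C) has each player best-responding; Nash payoffs (8, 10).
Row's commitment gain: 14 − 8 = 6.

6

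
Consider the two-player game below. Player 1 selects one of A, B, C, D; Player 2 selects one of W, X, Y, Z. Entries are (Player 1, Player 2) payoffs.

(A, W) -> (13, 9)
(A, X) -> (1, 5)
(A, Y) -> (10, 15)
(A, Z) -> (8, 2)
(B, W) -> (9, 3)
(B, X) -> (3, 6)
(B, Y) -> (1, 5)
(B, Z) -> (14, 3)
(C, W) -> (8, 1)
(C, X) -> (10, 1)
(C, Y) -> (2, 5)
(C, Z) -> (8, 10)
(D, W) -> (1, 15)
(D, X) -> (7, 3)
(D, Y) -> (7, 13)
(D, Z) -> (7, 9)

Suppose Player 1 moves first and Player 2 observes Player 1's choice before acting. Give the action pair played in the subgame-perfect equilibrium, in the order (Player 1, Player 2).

Work backward from Player 2's decision.
- A: Player 2 compares 9, 5, 15, 2 and picks Y; Player 1 would get 10.
- B: Player 2 compares 3, 6, 5, 3 and picks X; Player 1 would get 3.
- C: Player 2 compares 1, 1, 5, 10 and picks Z; Player 1 would get 8.
- D: Player 2 compares 15, 3, 13, 9 and picks W; Player 1 would get 1.
Among 10, 3, 8, 1, the best is 10 at A. Subgame-perfect outcome: (A, Y) with payoffs (10, 15).

(A, Y)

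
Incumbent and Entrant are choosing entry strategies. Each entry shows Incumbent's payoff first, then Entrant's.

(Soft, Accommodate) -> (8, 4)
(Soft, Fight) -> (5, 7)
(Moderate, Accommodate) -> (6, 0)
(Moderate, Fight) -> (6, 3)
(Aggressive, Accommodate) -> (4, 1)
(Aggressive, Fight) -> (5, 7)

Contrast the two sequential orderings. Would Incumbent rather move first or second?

second

If Incumbent leads: Entrant's best replies are Soft→Fight, Moderate→Fight, Aggressive→Fight; Incumbent's induced payoffs 5, 6, 5; outcome (Moderate, Fight), payoffs (6, 3).
If Entrant leads: Incumbent's best replies are Accommodate→Soft, Fight→Moderate; Entrant's induced payoffs 4, 3; outcome (Soft, Accommodate), payoffs (8, 4).
Incumbent gets 6 moving first and 8 moving second, so Incumbent prefers to move second.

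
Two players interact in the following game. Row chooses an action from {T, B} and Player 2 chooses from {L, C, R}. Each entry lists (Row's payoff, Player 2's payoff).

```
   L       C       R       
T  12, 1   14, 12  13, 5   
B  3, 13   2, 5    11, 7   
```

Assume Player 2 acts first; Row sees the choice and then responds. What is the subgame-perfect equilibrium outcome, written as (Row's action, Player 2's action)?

Backward induction with Player 2 moving first.
- L: Row compares 12, 3 and picks T; Player 2 would get 1.
- C: Row compares 14, 2 and picks T; Player 2 would get 12.
- R: Row compares 13, 11 and picks T; Player 2 would get 5.
Player 2's induced payoffs are 1, 12, 5, so Player 2 commits to C. Subgame-perfect outcome: (T, C) with payoffs (14, 12).

(T, C)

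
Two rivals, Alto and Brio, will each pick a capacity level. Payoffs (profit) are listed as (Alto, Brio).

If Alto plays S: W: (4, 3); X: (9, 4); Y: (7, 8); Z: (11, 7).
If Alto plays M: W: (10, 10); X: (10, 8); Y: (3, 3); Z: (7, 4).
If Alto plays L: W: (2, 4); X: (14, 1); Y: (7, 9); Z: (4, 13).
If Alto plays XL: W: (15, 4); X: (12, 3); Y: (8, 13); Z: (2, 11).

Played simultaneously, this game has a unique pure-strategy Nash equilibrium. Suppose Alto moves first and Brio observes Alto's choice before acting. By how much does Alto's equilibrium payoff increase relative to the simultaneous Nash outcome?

Backward induction with Alto moving first.
- S: Brio compares 3, 4, 8, 7 and picks Y; Alto would get 7.
- M: Brio compares 10, 8, 3, 4 and picks W; Alto would get 10.
- L: Brio compares 4, 1, 9, 13 and picks Z; Alto would get 4.
- XL: Brio compares 4, 3, 13, 11 and picks Y; Alto would get 8.
Maximizing over 7, 10, 4, 8, Alto chooses M. Subgame-perfect outcome: (M, W) with payoffs (10, 10).
For the simultaneous game, intersect best replies.
Alto's best replies: W→XL; X→L; Y→XL; Z→S.
Brio's best replies: S→Y; M→W; L→Z; XL→Y.
Only (XL, Y) has each player best-responding; Nash payoffs (8, 13).
Alto's commitment gain: 10 − 8 = 2.

2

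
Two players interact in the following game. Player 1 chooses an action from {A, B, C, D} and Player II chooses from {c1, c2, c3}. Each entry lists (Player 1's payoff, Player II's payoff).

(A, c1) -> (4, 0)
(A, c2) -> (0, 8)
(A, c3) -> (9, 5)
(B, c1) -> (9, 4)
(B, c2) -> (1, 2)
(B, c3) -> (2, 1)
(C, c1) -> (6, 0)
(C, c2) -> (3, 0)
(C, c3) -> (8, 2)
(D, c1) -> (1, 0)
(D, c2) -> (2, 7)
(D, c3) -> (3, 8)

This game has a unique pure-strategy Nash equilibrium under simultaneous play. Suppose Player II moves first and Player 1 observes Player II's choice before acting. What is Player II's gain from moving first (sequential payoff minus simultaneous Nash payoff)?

1

Backward induction with Player II moving first.
- c1 → Player 1 plays B (best of 4, 9, 6, 1); Player II gets 4.
- c2 → Player 1 plays C (best of 0, 1, 3, 2); Player II gets 0.
- c3 → Player 1 plays A (best of 9, 2, 8, 3); Player II gets 5.
Player II's induced payoffs are 4, 0, 5, so Player II commits to c3. Subgame-perfect outcome: (A, c3) with payoffs (9, 5).
Now find the simultaneous Nash equilibrium.
Player 1's best replies: c1→B; c2→C; c3→A.
Player II's best replies: A→c2; B→c1; C→c3; D→c3.
Only (B, c1) has each player best-responding; Nash payoffs (9, 4).
Player II's commitment gain: 5 − 4 = 1.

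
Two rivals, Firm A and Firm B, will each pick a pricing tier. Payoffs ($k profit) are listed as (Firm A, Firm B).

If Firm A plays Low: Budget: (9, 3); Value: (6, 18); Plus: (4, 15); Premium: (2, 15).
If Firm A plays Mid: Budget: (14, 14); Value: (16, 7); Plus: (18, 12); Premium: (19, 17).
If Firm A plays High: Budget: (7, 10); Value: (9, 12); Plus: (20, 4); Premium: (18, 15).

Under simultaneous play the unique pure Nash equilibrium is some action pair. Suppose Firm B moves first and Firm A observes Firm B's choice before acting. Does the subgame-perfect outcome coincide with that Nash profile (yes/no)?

yes

Solve by backward induction (Firm B leads).
- Budget: BR = Mid, leader payoff 14.
- Value: BR = Mid, leader payoff 7.
- Plus: BR = High, leader payoff 4.
- Premium: BR = Mid, leader payoff 17.
Maximizing over 14, 7, 4, 17, Firm B chooses Premium. Subgame-perfect outcome: (Mid, Premium) with payoffs (19, 17).
Under simultaneous play:
Firm A's best replies: Budget→Mid; Value→Mid; Plus→High; Premium→Mid.
Firm B's best replies: Low→Value; Mid→Premium; High→Premium.
Only (Mid, Premium) has each player best-responding; Nash payoffs (19, 17).
Sequential outcome (Mid, Premium) coincides with the Nash profile (Mid, Premium).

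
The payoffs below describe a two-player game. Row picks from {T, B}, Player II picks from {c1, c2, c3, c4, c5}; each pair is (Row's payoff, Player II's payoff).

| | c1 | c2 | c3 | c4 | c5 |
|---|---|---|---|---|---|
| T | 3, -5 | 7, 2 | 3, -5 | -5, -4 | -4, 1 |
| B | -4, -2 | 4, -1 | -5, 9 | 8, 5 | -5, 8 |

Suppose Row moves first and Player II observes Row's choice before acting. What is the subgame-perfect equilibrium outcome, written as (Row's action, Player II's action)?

Solve by backward induction (Row leads).
- T: BR = c2, leader payoff 7.
- B: BR = c3, leader payoff -5.
Among 7, -5, the best is 7 at T. Subgame-perfect outcome: (T, c2) with payoffs (7, 2).

(T, c2)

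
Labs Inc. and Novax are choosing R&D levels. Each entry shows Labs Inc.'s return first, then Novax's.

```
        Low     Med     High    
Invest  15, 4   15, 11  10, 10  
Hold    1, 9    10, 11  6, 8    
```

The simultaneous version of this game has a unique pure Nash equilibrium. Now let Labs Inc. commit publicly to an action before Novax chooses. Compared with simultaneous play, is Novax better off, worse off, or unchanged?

unchanged

Backward induction with Labs Inc. moving first.
- Invest → Novax plays Med (best of 4, 11, 10); Labs Inc. gets 15.
- Hold → Novax plays Med (best of 9, 11, 8); Labs Inc. gets 10.
Labs Inc.'s induced payoffs are 15, 10, so Labs Inc. commits to Invest. Subgame-perfect outcome: (Invest, Med) with payoffs (15, 11).
For the simultaneous game, intersect best replies.
Labs Inc.'s best replies: Low→Invest; Med→Invest; High→Invest.
Novax's best replies: Invest→Med; Hold→Med.
The unique mutual best reply is (Invest, Med), giving (15, 11).
Novax earns 11 sequentially versus 11 at the Nash outcome: unchanged.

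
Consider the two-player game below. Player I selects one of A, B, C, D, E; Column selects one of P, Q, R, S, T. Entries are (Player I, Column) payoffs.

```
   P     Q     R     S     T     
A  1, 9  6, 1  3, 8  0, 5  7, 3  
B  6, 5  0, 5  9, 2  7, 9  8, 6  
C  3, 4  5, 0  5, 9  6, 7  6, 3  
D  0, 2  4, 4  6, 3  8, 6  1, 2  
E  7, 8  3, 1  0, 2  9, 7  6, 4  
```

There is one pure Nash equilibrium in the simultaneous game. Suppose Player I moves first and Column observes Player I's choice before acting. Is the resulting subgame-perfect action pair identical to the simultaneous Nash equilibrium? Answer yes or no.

no

Backward induction with Player I moving first.
- A: Column compares 9, 1, 8, 5, 3 and picks P; Player I would get 1.
- B: Column compares 5, 5, 2, 9, 6 and picks S; Player I would get 7.
- C: Column compares 4, 0, 9, 7, 3 and picks R; Player I would get 5.
- D: Column compares 2, 4, 3, 6, 2 and picks S; Player I would get 8.
- E: Column compares 8, 1, 2, 7, 4 and picks P; Player I would get 7.
Maximizing over 1, 7, 5, 8, 7, Player I chooses D. Subgame-perfect outcome: (D, S) with payoffs (8, 6).
Now find the simultaneous Nash equilibrium.
Player I's best replies: P→E; Q→A; R→B; S→E; T→B.
Column's best replies: A→P; B→S; C→R; D→S; E→P.
The unique mutual best reply is (E, P), giving (7, 8).
Sequential outcome (D, S) differs from the Nash profile (E, P).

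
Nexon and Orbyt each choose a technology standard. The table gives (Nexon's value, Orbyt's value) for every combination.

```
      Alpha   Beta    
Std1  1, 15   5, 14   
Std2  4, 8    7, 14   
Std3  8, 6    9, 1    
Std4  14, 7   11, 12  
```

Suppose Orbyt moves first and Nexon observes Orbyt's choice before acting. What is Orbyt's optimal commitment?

Beta

Backward induction with Orbyt moving first.
- Alpha → Nexon plays Std4 (best of 1, 4, 8, 14); Orbyt gets 7.
- Beta → Nexon plays Std4 (best of 5, 7, 9, 11); Orbyt gets 12.
Maximizing over 7, 12, Orbyt chooses Beta. Subgame-perfect outcome: (Std4, Beta) with payoffs (11, 12).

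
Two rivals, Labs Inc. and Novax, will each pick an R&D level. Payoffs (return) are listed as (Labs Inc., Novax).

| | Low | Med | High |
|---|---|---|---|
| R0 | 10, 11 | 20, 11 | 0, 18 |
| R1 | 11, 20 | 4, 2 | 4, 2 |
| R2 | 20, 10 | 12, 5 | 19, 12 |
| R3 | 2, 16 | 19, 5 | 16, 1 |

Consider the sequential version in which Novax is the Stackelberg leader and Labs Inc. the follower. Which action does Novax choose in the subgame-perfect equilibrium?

High

Backward induction with Novax moving first.
- Low: BR = R2, leader payoff 10.
- Med: BR = R0, leader payoff 11.
- High: BR = R2, leader payoff 12.
Novax's induced payoffs are 10, 11, 12, so Novax commits to High. Subgame-perfect outcome: (R2, High) with payoffs (19, 12).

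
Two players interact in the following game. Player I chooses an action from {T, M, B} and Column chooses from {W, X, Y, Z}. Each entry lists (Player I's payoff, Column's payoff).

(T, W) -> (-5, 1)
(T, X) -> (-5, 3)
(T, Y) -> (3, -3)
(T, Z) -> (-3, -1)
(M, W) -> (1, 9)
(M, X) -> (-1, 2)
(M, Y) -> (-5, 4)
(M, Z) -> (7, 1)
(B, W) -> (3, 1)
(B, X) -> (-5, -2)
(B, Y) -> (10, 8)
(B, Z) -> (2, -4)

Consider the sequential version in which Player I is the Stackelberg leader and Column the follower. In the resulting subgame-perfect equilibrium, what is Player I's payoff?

10

Solve by backward induction (Player I leads).
- T → Column plays X (best of 1, 3, -3, -1); Player I gets -5.
- M → Column plays W (best of 9, 2, 4, 1); Player I gets 1.
- B → Column plays Y (best of 1, -2, 8, -4); Player I gets 10.
Among -5, 1, 10, the best is 10 at B. Subgame-perfect outcome: (B, Y) with payoffs (10, 8).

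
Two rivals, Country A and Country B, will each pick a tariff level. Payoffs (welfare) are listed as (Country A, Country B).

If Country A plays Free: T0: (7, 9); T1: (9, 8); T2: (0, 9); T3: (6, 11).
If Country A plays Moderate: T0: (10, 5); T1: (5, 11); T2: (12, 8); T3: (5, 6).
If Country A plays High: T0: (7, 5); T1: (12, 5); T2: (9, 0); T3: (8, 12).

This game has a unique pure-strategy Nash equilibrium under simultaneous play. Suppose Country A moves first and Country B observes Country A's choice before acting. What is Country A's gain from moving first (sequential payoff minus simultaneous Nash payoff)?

Backward induction with Country A moving first.
- Free: Country B compares 9, 8, 9, 11 and picks T3; Country A would get 6.
- Moderate: Country B compares 5, 11, 8, 6 and picks T1; Country A would get 5.
- High: Country B compares 5, 5, 0, 12 and picks T3; Country A would get 8.
Maximizing over 6, 5, 8, Country A chooses High. Subgame-perfect outcome: (High, T3) with payoffs (8, 12).
For the simultaneous game, intersect best replies.
Country A's best replies: T0→Moderate; T1→High; T2→Moderate; T3→High.
Country B's best replies: Free→T3; Moderate→T1; High→T3.
The unique mutual best reply is (High, T3), giving (8, 12).
Country A's commitment gain: 8 − 8 = 0.

0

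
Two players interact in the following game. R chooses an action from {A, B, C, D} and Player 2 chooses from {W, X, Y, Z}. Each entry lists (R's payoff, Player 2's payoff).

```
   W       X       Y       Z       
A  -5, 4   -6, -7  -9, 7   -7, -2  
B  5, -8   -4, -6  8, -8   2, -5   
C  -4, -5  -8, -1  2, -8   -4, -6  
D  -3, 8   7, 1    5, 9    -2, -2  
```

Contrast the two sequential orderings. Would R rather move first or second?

second

If R leads: Player 2's best replies are A→Y, B→Z, C→X, D→Y; R's induced payoffs -9, 2, -8, 5; outcome (D, Y), payoffs (5, 9).
If Player 2 leads: R's best replies are W→B, X→D, Y→B, Z→B; Player 2's induced payoffs -8, 1, -8, -5; outcome (D, X), payoffs (7, 1).
R gets 5 moving first and 7 moving second, so R prefers to move second.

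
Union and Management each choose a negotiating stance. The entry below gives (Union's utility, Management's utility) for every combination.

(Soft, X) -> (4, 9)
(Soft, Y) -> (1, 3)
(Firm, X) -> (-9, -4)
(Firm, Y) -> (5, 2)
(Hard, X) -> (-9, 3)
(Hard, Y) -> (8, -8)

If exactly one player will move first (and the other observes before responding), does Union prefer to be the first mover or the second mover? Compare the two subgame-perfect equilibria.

If Union leads: Management's best replies are Soft→X, Firm→Y, Hard→X; Union's induced payoffs 4, 5, -9; outcome (Firm, Y), payoffs (5, 2).
If Management leads: Union's best replies are X→Soft, Y→Hard; Management's induced payoffs 9, -8; outcome (Soft, X), payoffs (4, 9).
Union gets 5 moving first and 4 moving second, so Union prefers to move first.

first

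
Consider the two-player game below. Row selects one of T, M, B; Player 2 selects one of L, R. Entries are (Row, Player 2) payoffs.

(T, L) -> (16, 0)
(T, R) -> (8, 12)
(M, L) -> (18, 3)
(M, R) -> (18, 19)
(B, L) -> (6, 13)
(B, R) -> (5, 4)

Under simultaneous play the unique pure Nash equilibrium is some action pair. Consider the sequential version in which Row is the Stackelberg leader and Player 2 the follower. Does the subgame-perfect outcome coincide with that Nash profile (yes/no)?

yes

Player 2 best-responds to each possible Row move:
- T: BR = R, leader payoff 8.
- M: BR = R, leader payoff 18.
- B: BR = L, leader payoff 6.
Among 8, 18, 6, the best is 18 at M. Subgame-perfect outcome: (M, R) with payoffs (18, 19).
For the simultaneous game, intersect best replies.
Row's best replies: L→M; R→M.
Player 2's best replies: T→R; M→R; B→L.
Only (M, R) has each player best-responding; Nash payoffs (18, 19).
Sequential outcome (M, R) coincides with the Nash profile (M, R).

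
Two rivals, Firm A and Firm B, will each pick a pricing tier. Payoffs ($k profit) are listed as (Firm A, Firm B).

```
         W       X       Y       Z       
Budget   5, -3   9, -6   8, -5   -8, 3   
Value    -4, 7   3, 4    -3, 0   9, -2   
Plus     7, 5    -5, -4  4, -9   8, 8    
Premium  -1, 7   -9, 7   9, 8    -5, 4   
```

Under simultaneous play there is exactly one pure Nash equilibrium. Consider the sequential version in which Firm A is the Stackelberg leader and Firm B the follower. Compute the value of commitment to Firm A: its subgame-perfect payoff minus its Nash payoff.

Firm B best-responds to each possible Firm A move:
- Budget: Firm B compares -3, -6, -5, 3 and picks Z; Firm A would get -8.
- Value: Firm B compares 7, 4, 0, -2 and picks W; Firm A would get -4.
- Plus: Firm B compares 5, -4, -9, 8 and picks Z; Firm A would get 8.
- Premium: Firm B compares 7, 7, 8, 4 and picks Y; Firm A would get 9.
Firm A's induced payoffs are -8, -4, 8, 9, so Firm A commits to Premium. Subgame-perfect outcome: (Premium, Y) with payoffs (9, 8).
For the simultaneous game, intersect best replies.
Firm A's best replies: W→Plus; X→Budget; Y→Premium; Z→Value.
Firm B's best replies: Budget→Z; Value→W; Plus→Z; Premium→Y.
The unique mutual best reply is (Premium, Y), giving (9, 8).
Firm A's commitment gain: 9 − 9 = 0.

0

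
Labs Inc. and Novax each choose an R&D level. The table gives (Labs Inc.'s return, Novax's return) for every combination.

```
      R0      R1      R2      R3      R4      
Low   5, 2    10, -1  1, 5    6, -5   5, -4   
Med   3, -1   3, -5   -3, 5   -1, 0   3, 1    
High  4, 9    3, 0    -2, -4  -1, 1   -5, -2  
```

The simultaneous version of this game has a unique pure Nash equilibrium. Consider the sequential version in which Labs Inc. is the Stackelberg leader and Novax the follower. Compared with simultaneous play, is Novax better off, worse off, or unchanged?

Novax best-responds to each possible Labs Inc. move:
- Low: BR = R2, leader payoff 1.
- Med: BR = R2, leader payoff -3.
- High: BR = R0, leader payoff 4.
Maximizing over 1, -3, 4, Labs Inc. chooses High. Subgame-perfect outcome: (High, R0) with payoffs (4, 9).
Now find the simultaneous Nash equilibrium.
Labs Inc.'s best replies: R0→Low; R1→Low; R2→Low; R3→Low; R4→Low.
Novax's best replies: Low→R2; Med→R2; High→R0.
Only (Low, R2) has each player best-responding; Nash payoffs (1, 5).
Novax earns 9 sequentially versus 5 at the Nash outcome: better off.

better off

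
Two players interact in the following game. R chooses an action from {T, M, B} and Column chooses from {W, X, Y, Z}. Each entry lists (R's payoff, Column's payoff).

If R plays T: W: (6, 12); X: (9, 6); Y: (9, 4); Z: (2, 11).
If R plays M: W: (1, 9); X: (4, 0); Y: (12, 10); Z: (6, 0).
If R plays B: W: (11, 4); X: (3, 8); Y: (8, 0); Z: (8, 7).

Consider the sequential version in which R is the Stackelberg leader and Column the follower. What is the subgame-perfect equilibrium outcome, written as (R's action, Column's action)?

Backward induction with R moving first.
- T: Column compares 12, 6, 4, 11 and picks W; R would get 6.
- M: Column compares 9, 0, 10, 0 and picks Y; R would get 12.
- B: Column compares 4, 8, 0, 7 and picks X; R would get 3.
R's induced payoffs are 6, 12, 3, so R commits to M. Subgame-perfect outcome: (M, Y) with payoffs (12, 10).

(M, Y)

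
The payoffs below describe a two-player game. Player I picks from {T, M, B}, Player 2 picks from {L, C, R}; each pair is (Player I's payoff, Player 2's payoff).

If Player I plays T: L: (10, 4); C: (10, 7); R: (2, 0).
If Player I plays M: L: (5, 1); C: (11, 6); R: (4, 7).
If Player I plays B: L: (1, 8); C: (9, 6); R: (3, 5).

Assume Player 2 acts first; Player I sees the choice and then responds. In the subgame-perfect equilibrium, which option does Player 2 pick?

Player I best-responds to each possible Player 2 move:
- L: BR = T, leader payoff 4.
- C: BR = M, leader payoff 6.
- R: BR = M, leader payoff 7.
Maximizing over 4, 6, 7, Player 2 chooses R. Subgame-perfect outcome: (M, R) with payoffs (4, 7).

R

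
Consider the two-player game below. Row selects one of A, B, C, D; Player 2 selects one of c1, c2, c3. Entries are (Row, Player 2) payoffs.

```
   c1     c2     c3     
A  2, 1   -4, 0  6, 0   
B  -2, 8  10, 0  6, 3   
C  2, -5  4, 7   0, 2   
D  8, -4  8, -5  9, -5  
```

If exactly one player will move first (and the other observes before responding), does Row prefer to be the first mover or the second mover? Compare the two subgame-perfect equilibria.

second

If Row leads: Player 2's best replies are A→c1, B→c1, C→c2, D→c1; Row's induced payoffs 2, -2, 4, 8; outcome (D, c1), payoffs (8, -4).
If Player 2 leads: Row's best replies are c1→D, c2→B, c3→D; Player 2's induced payoffs -4, 0, -5; outcome (B, c2), payoffs (10, 0).
Row gets 8 moving first and 10 moving second, so Row prefers to move second.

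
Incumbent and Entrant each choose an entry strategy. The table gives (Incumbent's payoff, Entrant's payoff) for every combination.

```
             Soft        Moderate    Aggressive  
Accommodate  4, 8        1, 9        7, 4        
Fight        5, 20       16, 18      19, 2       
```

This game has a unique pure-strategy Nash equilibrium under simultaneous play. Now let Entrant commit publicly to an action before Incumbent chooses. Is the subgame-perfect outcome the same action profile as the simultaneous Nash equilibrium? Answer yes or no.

yes

Solve by backward induction (Entrant leads).
- Soft → Incumbent plays Fight (best of 4, 5); Entrant gets 20.
- Moderate → Incumbent plays Fight (best of 1, 16); Entrant gets 18.
- Aggressive → Incumbent plays Fight (best of 7, 19); Entrant gets 2.
Maximizing over 20, 18, 2, Entrant chooses Soft. Subgame-perfect outcome: (Fight, Soft) with payoffs (5, 20).
Now find the simultaneous Nash equilibrium.
Incumbent's best replies: Soft→Fight; Moderate→Fight; Aggressive→Fight.
Entrant's best replies: Accommodate→Moderate; Fight→Soft.
The unique mutual best reply is (Fight, Soft), giving (5, 20).
Sequential outcome (Fight, Soft) coincides with the Nash profile (Fight, Soft).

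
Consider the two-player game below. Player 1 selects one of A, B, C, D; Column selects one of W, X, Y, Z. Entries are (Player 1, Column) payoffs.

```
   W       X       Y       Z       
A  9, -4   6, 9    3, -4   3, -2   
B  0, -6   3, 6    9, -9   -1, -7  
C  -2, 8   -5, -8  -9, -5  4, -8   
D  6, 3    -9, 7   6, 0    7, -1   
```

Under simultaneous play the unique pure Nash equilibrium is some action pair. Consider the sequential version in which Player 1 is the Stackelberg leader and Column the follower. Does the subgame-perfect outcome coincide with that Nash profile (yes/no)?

yes

Backward induction with Player 1 moving first.
- A: Column compares -4, 9, -4, -2 and picks X; Player 1 would get 6.
- B: Column compares -6, 6, -9, -7 and picks X; Player 1 would get 3.
- C: Column compares 8, -8, -5, -8 and picks W; Player 1 would get -2.
- D: Column compares 3, 7, 0, -1 and picks X; Player 1 would get -9.
Player 1's induced payoffs are 6, 3, -2, -9, so Player 1 commits to A. Subgame-perfect outcome: (A, X) with payoffs (6, 9).
Now find the simultaneous Nash equilibrium.
Player 1's best replies: W→A; X→A; Y→B; Z→D.
Column's best replies: A→X; B→X; C→W; D→X.
The unique mutual best reply is (A, X), giving (6, 9).
Sequential outcome (A, X) coincides with the Nash profile (A, X).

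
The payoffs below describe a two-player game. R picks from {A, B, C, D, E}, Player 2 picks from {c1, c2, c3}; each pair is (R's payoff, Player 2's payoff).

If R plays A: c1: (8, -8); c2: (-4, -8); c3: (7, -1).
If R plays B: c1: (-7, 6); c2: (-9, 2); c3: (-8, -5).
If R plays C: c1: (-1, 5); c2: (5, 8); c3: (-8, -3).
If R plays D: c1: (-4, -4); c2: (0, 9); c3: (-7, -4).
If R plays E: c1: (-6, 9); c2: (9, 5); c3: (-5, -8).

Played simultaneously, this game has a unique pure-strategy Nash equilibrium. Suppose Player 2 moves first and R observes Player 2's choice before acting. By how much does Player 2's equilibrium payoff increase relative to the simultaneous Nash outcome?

6

R best-responds to each possible Player 2 move:
- c1 → R plays A (best of 8, -7, -1, -4, -6); Player 2 gets -8.
- c2 → R plays E (best of -4, -9, 5, 0, 9); Player 2 gets 5.
- c3 → R plays A (best of 7, -8, -8, -7, -5); Player 2 gets -1.
Among -8, 5, -1, the best is 5 at c2. Subgame-perfect outcome: (E, c2) with payoffs (9, 5).
For the simultaneous game, intersect best replies.
R's best replies: c1→A; c2→E; c3→A.
Player 2's best replies: A→c3; B→c1; C→c2; D→c2; E→c1.
Only (A, c3) has each player best-responding; Nash payoffs (7, -1).
Player 2's commitment gain: 5 − -1 = 6.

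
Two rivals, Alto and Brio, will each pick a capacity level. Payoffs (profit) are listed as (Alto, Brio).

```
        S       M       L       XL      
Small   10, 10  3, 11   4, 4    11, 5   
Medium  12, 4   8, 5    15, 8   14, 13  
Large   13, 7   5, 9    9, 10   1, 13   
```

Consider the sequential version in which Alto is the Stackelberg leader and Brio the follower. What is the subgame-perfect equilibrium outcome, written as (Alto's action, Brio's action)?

(Medium, XL)

Backward induction with Alto moving first.
- Small: Brio compares 10, 11, 4, 5 and picks M; Alto would get 3.
- Medium: Brio compares 4, 5, 8, 13 and picks XL; Alto would get 14.
- Large: Brio compares 7, 9, 10, 13 and picks XL; Alto would get 1.
Alto's induced payoffs are 3, 14, 1, so Alto commits to Medium. Subgame-perfect outcome: (Medium, XL) with payoffs (14, 13).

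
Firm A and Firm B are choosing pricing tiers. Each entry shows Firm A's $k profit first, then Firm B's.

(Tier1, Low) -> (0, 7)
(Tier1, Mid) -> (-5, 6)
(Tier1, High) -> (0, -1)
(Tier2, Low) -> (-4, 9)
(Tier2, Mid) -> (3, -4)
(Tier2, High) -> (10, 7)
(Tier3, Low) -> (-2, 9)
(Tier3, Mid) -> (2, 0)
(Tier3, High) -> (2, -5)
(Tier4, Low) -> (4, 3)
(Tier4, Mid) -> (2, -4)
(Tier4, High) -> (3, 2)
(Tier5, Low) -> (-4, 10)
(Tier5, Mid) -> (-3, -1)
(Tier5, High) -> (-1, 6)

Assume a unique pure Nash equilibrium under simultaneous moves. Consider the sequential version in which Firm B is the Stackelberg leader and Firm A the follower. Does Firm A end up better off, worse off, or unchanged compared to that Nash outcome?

better off

Firm A best-responds to each possible Firm B move:
- Low: BR = Tier4, leader payoff 3.
- Mid: BR = Tier2, leader payoff -4.
- High: BR = Tier2, leader payoff 7.
Firm B's induced payoffs are 3, -4, 7, so Firm B commits to High. Subgame-perfect outcome: (Tier2, High) with payoffs (10, 7).
For the simultaneous game, intersect best replies.
Firm A's best replies: Low→Tier4; Mid→Tier2; High→Tier2.
Firm B's best replies: Tier1→Low; Tier2→Low; Tier3→Low; Tier4→Low; Tier5→Low.
Only (Tier4, Low) has each player best-responding; Nash payoffs (4, 3).
Firm A earns 10 sequentially versus 4 at the Nash outcome: better off.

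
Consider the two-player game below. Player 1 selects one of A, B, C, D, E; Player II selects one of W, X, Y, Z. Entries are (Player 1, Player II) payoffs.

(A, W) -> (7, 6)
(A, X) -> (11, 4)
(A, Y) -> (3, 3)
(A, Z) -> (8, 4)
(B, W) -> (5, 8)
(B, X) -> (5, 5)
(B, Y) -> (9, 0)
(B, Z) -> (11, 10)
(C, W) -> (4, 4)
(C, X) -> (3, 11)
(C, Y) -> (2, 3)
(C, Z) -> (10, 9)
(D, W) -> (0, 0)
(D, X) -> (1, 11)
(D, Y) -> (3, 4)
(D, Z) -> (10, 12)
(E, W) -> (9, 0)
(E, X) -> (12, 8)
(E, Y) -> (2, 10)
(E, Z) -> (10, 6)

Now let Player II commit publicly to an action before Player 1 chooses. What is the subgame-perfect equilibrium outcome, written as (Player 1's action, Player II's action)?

Backward induction with Player II moving first.
- W: BR = E, leader payoff 0.
- X: BR = E, leader payoff 8.
- Y: BR = B, leader payoff 0.
- Z: BR = B, leader payoff 10.
Maximizing over 0, 8, 0, 10, Player II chooses Z. Subgame-perfect outcome: (B, Z) with payoffs (11, 10).

(B, Z)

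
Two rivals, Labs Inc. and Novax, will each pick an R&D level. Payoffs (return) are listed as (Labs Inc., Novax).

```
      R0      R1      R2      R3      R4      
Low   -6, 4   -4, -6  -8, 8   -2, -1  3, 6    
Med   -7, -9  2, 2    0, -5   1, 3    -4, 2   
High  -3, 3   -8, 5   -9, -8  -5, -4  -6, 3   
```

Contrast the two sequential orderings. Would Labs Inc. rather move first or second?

second

If Labs Inc. leads: Novax's best replies are Low→R2, Med→R3, High→R1; Labs Inc.'s induced payoffs -8, 1, -8; outcome (Med, R3), payoffs (1, 3).
If Novax leads: Labs Inc.'s best replies are R0→High, R1→Med, R2→Med, R3→Med, R4→Low; Novax's induced payoffs 3, 2, -5, 3, 6; outcome (Low, R4), payoffs (3, 6).
Labs Inc. gets 1 moving first and 3 moving second, so Labs Inc. prefers to move second.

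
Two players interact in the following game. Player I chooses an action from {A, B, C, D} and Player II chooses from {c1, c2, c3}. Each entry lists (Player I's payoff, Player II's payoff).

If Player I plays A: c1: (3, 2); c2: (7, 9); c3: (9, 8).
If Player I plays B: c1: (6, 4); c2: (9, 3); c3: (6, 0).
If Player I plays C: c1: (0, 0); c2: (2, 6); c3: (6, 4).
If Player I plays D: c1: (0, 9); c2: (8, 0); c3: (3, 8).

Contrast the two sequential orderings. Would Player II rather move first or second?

second

If Player I leads: Player II's best replies are A→c2, B→c1, C→c2, D→c1; Player I's induced payoffs 7, 6, 2, 0; outcome (A, c2), payoffs (7, 9).
If Player II leads: Player I's best replies are c1→B, c2→B, c3→A; Player II's induced payoffs 4, 3, 8; outcome (A, c3), payoffs (9, 8).
Player II gets 8 moving first and 9 moving second, so Player II prefers to move second.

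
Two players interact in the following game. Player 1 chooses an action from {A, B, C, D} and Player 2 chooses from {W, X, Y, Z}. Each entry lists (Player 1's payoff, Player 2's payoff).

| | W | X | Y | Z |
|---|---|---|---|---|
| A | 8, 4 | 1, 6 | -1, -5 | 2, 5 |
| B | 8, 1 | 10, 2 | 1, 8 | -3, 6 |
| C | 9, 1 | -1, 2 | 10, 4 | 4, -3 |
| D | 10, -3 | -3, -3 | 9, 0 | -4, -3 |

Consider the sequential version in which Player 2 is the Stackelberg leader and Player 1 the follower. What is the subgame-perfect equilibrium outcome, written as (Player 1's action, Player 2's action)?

(C, Y)

Solve by backward induction (Player 2 leads).
- W → Player 1 plays D (best of 8, 8, 9, 10); Player 2 gets -3.
- X → Player 1 plays B (best of 1, 10, -1, -3); Player 2 gets 2.
- Y → Player 1 plays C (best of -1, 1, 10, 9); Player 2 gets 4.
- Z → Player 1 plays C (best of 2, -3, 4, -4); Player 2 gets -3.
Player 2's induced payoffs are -3, 2, 4, -3, so Player 2 commits to Y. Subgame-perfect outcome: (C, Y) with payoffs (10, 4).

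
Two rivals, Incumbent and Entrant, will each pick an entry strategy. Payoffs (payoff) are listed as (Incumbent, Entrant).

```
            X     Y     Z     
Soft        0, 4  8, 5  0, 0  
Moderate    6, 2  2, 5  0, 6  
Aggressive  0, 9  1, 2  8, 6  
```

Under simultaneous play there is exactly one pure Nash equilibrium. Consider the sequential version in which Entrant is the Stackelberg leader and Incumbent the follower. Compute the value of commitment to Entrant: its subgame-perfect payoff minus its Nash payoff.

Work backward from Incumbent's decision.
- X: Incumbent compares 0, 6, 0 and picks Moderate; Entrant would get 2.
- Y: Incumbent compares 8, 2, 1 and picks Soft; Entrant would get 5.
- Z: Incumbent compares 0, 0, 8 and picks Aggressive; Entrant would get 6.
Entrant's induced payoffs are 2, 5, 6, so Entrant commits to Z. Subgame-perfect outcome: (Aggressive, Z) with payoffs (8, 6).
Now find the simultaneous Nash equilibrium.
Incumbent's best replies: X→Moderate; Y→Soft; Z→Aggressive.
Entrant's best replies: Soft→Y; Moderate→Z; Aggressive→X.
Only (Soft, Y) has each player best-responding; Nash payoffs (8, 5).
Entrant's commitment gain: 6 − 5 = 1.

1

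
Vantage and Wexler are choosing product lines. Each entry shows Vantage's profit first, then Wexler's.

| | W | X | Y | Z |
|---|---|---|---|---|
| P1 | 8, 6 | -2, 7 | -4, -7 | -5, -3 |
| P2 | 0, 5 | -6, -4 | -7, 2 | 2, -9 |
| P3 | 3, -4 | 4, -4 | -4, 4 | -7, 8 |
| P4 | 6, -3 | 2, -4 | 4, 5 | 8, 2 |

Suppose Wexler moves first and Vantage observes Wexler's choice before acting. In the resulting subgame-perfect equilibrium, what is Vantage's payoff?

Vantage best-responds to each possible Wexler move:
- W: Vantage compares 8, 0, 3, 6 and picks P1; Wexler would get 6.
- X: Vantage compares -2, -6, 4, 2 and picks P3; Wexler would get -4.
- Y: Vantage compares -4, -7, -4, 4 and picks P4; Wexler would get 5.
- Z: Vantage compares -5, 2, -7, 8 and picks P4; Wexler would get 2.
Among 6, -4, 5, 2, the best is 6 at W. Subgame-perfect outcome: (P1, W) with payoffs (8, 6).

8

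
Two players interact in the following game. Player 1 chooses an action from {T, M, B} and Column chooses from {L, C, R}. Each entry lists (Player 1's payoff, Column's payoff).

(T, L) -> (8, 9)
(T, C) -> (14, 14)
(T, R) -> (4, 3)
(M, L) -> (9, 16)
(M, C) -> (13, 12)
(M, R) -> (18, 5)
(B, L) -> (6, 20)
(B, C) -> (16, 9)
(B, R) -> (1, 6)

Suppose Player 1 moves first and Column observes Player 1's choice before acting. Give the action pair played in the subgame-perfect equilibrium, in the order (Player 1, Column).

Work backward from Column's decision.
- T: Column compares 9, 14, 3 and picks C; Player 1 would get 14.
- M: Column compares 16, 12, 5 and picks L; Player 1 would get 9.
- B: Column compares 20, 9, 6 and picks L; Player 1 would get 6.
Player 1's induced payoffs are 14, 9, 6, so Player 1 commits to T. Subgame-perfect outcome: (T, C) with payoffs (14, 14).

(T, C)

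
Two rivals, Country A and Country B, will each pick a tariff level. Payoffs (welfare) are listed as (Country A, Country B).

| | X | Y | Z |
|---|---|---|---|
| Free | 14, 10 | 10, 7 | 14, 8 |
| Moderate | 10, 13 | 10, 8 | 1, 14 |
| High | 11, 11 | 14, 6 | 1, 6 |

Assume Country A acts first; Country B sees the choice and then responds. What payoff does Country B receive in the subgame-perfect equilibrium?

10

Backward induction with Country A moving first.
- Free: BR = X, leader payoff 14.
- Moderate: BR = Z, leader payoff 1.
- High: BR = X, leader payoff 11.
Country A's induced payoffs are 14, 1, 11, so Country A commits to Free. Subgame-perfect outcome: (Free, X) with payoffs (14, 10).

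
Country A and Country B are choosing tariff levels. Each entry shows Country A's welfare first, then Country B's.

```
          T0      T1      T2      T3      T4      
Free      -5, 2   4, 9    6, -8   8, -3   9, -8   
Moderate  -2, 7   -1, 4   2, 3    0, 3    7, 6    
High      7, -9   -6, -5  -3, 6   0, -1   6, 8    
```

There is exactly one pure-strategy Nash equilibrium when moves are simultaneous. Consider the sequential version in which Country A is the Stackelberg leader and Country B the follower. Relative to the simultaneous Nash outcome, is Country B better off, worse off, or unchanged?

Backward induction with Country A moving first.
- Free: Country B compares 2, 9, -8, -3, -8 and picks T1; Country A would get 4.
- Moderate: Country B compares 7, 4, 3, 3, 6 and picks T0; Country A would get -2.
- High: Country B compares -9, -5, 6, -1, 8 and picks T4; Country A would get 6.
Among 4, -2, 6, the best is 6 at High. Subgame-perfect outcome: (High, T4) with payoffs (6, 8).
For the simultaneous game, intersect best replies.
Country A's best replies: T0→High; T1→Free; T2→Free; T3→Free; T4→Free.
Country B's best replies: Free→T1; Moderate→T0; High→T4.
Only (Free, T1) has each player best-responding; Nash payoffs (4, 9).
Country B earns 8 sequentially versus 9 at the Nash outcome: worse off.

worse off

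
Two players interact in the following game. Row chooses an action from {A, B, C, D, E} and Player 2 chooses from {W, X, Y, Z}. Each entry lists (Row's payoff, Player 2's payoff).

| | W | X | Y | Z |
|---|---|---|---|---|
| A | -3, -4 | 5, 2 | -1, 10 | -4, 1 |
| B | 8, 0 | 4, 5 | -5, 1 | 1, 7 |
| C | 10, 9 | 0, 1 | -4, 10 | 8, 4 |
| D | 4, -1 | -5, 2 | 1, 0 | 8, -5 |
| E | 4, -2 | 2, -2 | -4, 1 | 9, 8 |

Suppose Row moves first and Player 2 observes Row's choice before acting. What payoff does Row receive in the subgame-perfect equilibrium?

Work backward from Player 2's decision.
- A: Player 2 compares -4, 2, 10, 1 and picks Y; Row would get -1.
- B: Player 2 compares 0, 5, 1, 7 and picks Z; Row would get 1.
- C: Player 2 compares 9, 1, 10, 4 and picks Y; Row would get -4.
- D: Player 2 compares -1, 2, 0, -5 and picks X; Row would get -5.
- E: Player 2 compares -2, -2, 1, 8 and picks Z; Row would get 9.
Maximizing over -1, 1, -4, -5, 9, Row chooses E. Subgame-perfect outcome: (E, Z) with payoffs (9, 8).

9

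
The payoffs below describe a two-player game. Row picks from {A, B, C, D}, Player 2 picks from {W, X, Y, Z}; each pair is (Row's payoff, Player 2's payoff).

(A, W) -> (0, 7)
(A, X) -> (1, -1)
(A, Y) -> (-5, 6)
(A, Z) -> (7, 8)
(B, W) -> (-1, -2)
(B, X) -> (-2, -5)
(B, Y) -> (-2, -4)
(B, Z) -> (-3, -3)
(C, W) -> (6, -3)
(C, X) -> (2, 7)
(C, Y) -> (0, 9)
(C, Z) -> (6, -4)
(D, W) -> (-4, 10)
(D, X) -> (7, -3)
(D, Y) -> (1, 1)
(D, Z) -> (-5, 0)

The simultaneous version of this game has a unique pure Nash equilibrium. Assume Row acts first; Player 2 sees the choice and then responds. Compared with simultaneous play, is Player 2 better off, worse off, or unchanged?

unchanged

Player 2 best-responds to each possible Row move:
- A: BR = Z, leader payoff 7.
- B: BR = W, leader payoff -1.
- C: BR = Y, leader payoff 0.
- D: BR = W, leader payoff -4.
Among 7, -1, 0, -4, the best is 7 at A. Subgame-perfect outcome: (A, Z) with payoffs (7, 8).
Now find the simultaneous Nash equilibrium.
Row's best replies: W→C; X→D; Y→D; Z→A.
Player 2's best replies: A→Z; B→W; C→Y; D→W.
The unique mutual best reply is (A, Z), giving (7, 8).
Player 2 earns 8 sequentially versus 8 at the Nash outcome: unchanged.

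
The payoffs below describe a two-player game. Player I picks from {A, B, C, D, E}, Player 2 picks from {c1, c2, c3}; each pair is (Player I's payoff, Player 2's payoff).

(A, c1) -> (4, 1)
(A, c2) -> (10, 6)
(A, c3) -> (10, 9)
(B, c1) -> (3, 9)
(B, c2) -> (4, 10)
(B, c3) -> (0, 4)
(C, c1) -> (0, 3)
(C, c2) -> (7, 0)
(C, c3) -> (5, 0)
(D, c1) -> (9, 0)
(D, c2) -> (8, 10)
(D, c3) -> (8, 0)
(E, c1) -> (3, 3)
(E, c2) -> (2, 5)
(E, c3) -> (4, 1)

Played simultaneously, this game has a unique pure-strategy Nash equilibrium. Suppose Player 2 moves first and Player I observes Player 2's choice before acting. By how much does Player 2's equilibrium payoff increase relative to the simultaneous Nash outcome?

0

Solve by backward induction (Player 2 leads).
- c1: Player I compares 4, 3, 0, 9, 3 and picks D; Player 2 would get 0.
- c2: Player I compares 10, 4, 7, 8, 2 and picks A; Player 2 would get 6.
- c3: Player I compares 10, 0, 5, 8, 4 and picks A; Player 2 would get 9.
Player 2's induced payoffs are 0, 6, 9, so Player 2 commits to c3. Subgame-perfect outcome: (A, c3) with payoffs (10, 9).
For the simultaneous game, intersect best replies.
Player I's best replies: c1→D; c2→A; c3→A.
Player 2's best replies: A→c3; B→c2; C→c1; D→c2; E→c2.
Only (A, c3) has each player best-responding; Nash payoffs (10, 9).
Player 2's commitment gain: 9 − 9 = 0.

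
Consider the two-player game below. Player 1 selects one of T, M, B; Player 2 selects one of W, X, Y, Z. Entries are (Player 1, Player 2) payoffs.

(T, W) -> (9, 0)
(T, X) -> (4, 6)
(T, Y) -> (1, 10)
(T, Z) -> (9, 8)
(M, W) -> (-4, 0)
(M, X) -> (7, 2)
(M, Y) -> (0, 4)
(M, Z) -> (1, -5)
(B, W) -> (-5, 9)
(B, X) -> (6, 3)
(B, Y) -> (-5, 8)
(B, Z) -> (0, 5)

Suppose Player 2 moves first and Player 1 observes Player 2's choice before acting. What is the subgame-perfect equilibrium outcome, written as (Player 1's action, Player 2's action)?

Solve by backward induction (Player 2 leads).
- W: BR = T, leader payoff 0.
- X: BR = M, leader payoff 2.
- Y: BR = T, leader payoff 10.
- Z: BR = T, leader payoff 8.
Player 2's induced payoffs are 0, 2, 10, 8, so Player 2 commits to Y. Subgame-perfect outcome: (T, Y) with payoffs (1, 10).

(T, Y)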